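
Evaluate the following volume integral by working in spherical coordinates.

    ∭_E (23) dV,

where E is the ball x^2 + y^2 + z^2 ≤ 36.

In spherical coordinates, x = ρ sin(φ) cos(θ), y = ρ sin(φ) sin(θ), z = ρ cos(φ), and dV = ρ^2 sin(φ) dρ dφ dθ.

The integrand becomes 23, so

    ∭_E (23) dV = ∫_{0}^{2π} ∫_{0}^{π} ∫_{0}^{6} (23) · ρ^2 sin(φ) dρ dφ dθ.

Inner (ρ): 1656sin(φ).
Middle (φ): 3312.
Outer (θ): 6624π.

Therefore the triple integral equals 6624π.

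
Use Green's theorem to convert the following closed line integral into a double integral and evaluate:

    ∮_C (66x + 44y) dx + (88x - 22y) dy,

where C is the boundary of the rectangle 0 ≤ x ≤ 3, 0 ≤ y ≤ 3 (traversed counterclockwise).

Green's theorem converts the closed line integral into a double integral over the enclosed region D:

    ∮_C P dx + Q dy = ∬_D (∂Q/∂x - ∂P/∂y) dA.

Here P = 66x + 44y, Q = 88x - 22y, so

    ∂Q/∂x = 88,    ∂P/∂y = 44,
    ∂Q/∂x - ∂P/∂y = 44.

D is the region 0 ≤ x ≤ 3, 0 ≤ y ≤ 3. Evaluating the double integral:

    ∬_D (44) dA = ∫_0^{3} ∫_0^{3} (44) dy dx.

Inner (y from 0 to 3): 132.
Outer (x from 0 to 3): 396.

Therefore ∮_C P dx + Q dy = 396.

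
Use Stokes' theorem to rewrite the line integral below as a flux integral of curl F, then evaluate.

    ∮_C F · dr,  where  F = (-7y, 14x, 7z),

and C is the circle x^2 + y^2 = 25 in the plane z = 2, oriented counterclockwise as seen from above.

Let S be the flat disk x^2 + y^2 ≤ 25 in the plane z = 2, with upward unit normal n̂ = ẑ. By Stokes' theorem,

    ∮_C F · dr = ∬_S (∇ × F) · n̂ dS = ∬_D (curl F)_z dA,

where D is the disk x^2 + y^2 ≤ 25.

Compute the curl of F = (-7y, 14x, 7z):
    (∇ × F)_x = ∂F_z/∂y - ∂F_y/∂z = 0,
    (∇ × F)_y = ∂F_x/∂z - ∂F_z/∂x = 0,
    (∇ × F)_z = ∂F_y/∂x - ∂F_x/∂y = 21.

On z = 2, (curl F)_z = 21.

Convert to polar (x = r cos θ, y = r sin θ, dA = r dr dθ); the integrand becomes 21, so

    ∬_D (curl F)_z dA = ∫_0^{2π} ∫_0^{5} (21) · r dr dθ.

Inner (r from 0 to 5): 525/2.
Outer (θ from 0 to 2π): 525π.

Therefore ∮_C F · dr = 525π.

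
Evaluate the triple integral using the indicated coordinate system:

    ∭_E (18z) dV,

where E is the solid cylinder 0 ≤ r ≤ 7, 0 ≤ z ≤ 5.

In cylindrical coordinates, x = r cos(θ), y = r sin(θ), z = z, and dV = r dr dθ dz.

The integrand becomes 18z, so

    ∭_E (18z) dV = ∫_{0}^{2π} ∫_{0}^{7} ∫_{0}^{5} (18z) · r dz dr dθ.

Inner (z): 225r.
Middle (r from 0 to 7): 11025/2.
Outer (θ): 11025π.

Therefore the triple integral equals 11025π.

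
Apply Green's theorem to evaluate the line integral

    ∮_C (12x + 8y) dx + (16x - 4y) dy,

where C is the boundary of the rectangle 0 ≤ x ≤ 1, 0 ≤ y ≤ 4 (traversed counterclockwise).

Green's theorem converts the closed line integral into a double integral over the enclosed region D:

    ∮_C P dx + Q dy = ∬_D (∂Q/∂x - ∂P/∂y) dA.

Here P = 12x + 8y, Q = 16x - 4y, so

    ∂Q/∂x = 16,    ∂P/∂y = 8,
    ∂Q/∂x - ∂P/∂y = 8.

D is the region 0 ≤ x ≤ 1, 0 ≤ y ≤ 4. Evaluating the double integral:

    ∬_D (8) dA = ∫_0^{1} ∫_0^{4} (8) dy dx.

Inner (y from 0 to 4): 32.
Outer (x from 0 to 1): 32.

Therefore ∮_C P dx + Q dy = 32.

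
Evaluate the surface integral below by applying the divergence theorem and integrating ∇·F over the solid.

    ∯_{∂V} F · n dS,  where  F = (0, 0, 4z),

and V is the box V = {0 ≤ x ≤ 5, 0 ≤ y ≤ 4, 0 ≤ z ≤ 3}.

By the divergence theorem,

    ∯_{∂V} F · n dS = ∭_V (∇ · F) dV.

Compute the divergence:
    ∇ · F = ∂F_x/∂x + ∂F_y/∂y + ∂F_z/∂z = 0 + 0 + 4 = 4.

V is a rectangular box, so dV = dx dy dz with 0 ≤ x ≤ 5, 0 ≤ y ≤ 4, 0 ≤ z ≤ 3.

Integrate (4) over V as an iterated integral:

    ∭_V (∇·F) dV = ∫_0^{5} ∫_0^{4} ∫_0^{3} (4) dz dy dx.

Inner (z from 0 to 3): 12.
Middle (y from 0 to 4): 48.
Outer (x from 0 to 5): 240.

Therefore ∯_{∂V} F · n dS = 240.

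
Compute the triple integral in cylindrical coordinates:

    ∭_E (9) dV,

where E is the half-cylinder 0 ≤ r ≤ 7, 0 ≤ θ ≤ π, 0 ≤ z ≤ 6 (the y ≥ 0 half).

In cylindrical coordinates, x = r cos(θ), y = r sin(θ), z = z, and dV = r dr dθ dz.

The integrand becomes 9, so

    ∭_E (9) dV = ∫_{0}^{π} ∫_{0}^{7} ∫_{0}^{6} (9) · r dz dr dθ.

Inner (z): 54r.
Middle (r from 0 to 7): 1323.
Outer (θ): 1323π.

Therefore the triple integral equals 1323π.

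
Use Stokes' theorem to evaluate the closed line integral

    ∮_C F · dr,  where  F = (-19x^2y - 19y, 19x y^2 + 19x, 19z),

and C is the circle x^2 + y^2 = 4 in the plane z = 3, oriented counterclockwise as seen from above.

Let S be the flat disk x^2 + y^2 ≤ 4 in the plane z = 3, with upward unit normal n̂ = ẑ. By Stokes' theorem,

    ∮_C F · dr = ∬_S (∇ × F) · n̂ dS = ∬_D (curl F)_z dA,

where D is the disk x^2 + y^2 ≤ 4.

Compute the curl of F = (-19x^2y - 19y, 19x y^2 + 19x, 19z):
    (∇ × F)_x = ∂F_z/∂y - ∂F_y/∂z = 0,
    (∇ × F)_y = ∂F_x/∂z - ∂F_z/∂x = 0,
    (∇ × F)_z = ∂F_y/∂x - ∂F_x/∂y = 19x^2 + 19y^2 + 38.

On z = 3, (curl F)_z = 19x^2 + 19y^2 + 38.

Convert to polar (x = r cos θ, y = r sin θ, dA = r dr dθ); the integrand becomes 19r^2 + 38, so

    ∬_D (curl F)_z dA = ∫_0^{2π} ∫_0^{2} (19r^2 + 38) · r dr dθ.

Inner (r from 0 to 2): 152.
Outer (θ from 0 to 2π): 304π.

Therefore ∮_C F · dr = 304π.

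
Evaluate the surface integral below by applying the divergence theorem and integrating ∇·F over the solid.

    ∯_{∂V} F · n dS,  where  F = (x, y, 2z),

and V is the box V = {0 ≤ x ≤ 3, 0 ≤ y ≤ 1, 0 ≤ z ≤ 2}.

By the divergence theorem,

    ∯_{∂V} F · n dS = ∭_V (∇ · F) dV.

Compute the divergence:
    ∇ · F = ∂F_x/∂x + ∂F_y/∂y + ∂F_z/∂z = 1 + 1 + 2 = 4.

V is a rectangular box, so dV = dx dy dz with 0 ≤ x ≤ 3, 0 ≤ y ≤ 1, 0 ≤ z ≤ 2.

Integrate (4) over V as an iterated integral:

    ∭_V (∇·F) dV = ∫_0^{3} ∫_0^{1} ∫_0^{2} (4) dz dy dx.

Inner (z from 0 to 2): 8.
Middle (y from 0 to 1): 8.
Outer (x from 0 to 3): 24.

Therefore ∯_{∂V} F · n dS = 24.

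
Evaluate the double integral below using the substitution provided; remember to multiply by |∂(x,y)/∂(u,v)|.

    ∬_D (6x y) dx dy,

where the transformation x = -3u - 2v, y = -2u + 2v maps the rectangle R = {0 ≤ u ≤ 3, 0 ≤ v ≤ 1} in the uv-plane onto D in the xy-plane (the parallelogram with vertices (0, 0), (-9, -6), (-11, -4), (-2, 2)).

Compute the Jacobian determinant of (x, y) with respect to (u, v):

    ∂(x,y)/∂(u,v) = | -3  -2 | = (-3)(2) - (-2)(-2) = -10.
                   | -2  2 |

Its absolute value is |J| = 10 (the area scaling factor).

Substituting x = -3u - 2v, y = -2u + 2v into the integrand,

    6x y → 36u^2 - 12u v - 24v^2,

so the integral becomes

    ∬_R (36u^2 - 12u v - 24v^2) · |J| du dv = ∫_0^3 ∫_0^1 (360u^2 - 120u v - 240v^2) dv du.

Inner (v): 360u^2 - 60u - 80.
Outer (u): 2730.

Therefore ∬_D (6x y) dx dy = 2730.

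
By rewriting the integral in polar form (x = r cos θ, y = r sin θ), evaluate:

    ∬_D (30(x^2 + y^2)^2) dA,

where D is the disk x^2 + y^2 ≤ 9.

The region D is 0 ≤ r ≤ 3, 0 ≤ θ ≤ 2π in polar coordinates, where x = r cos(θ), y = r sin(θ), and dA = r dr dθ.

Under the substitution, the integrand becomes 30r^4, so

    ∬_D (30(x^2 + y^2)^2) dA = ∫_{0}^{2π} ∫_{0}^{3} (30r^4) · r dr dθ.

Inner integral (in r): ∫_{0}^{3} (30r^4) · r dr = 3645.

Outer integral (in θ): ∫_{0}^{2π} (3645) dθ = 7290π.

Therefore ∬_D (30(x^2 + y^2)^2) dA = 7290π.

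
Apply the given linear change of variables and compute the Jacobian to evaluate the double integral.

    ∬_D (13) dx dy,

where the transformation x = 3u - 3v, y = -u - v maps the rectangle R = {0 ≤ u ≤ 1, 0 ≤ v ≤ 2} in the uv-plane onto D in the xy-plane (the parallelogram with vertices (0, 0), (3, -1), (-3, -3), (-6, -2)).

Compute the Jacobian determinant of (x, y) with respect to (u, v):

    ∂(x,y)/∂(u,v) = | 3  -3 | = (3)(-1) - (-3)(-1) = -6.
                   | -1  -1 |

Its absolute value is |J| = 6 (the area scaling factor).

Substituting x = 3u - 3v, y = -u - v into the integrand,

    13 → 13,

so the integral becomes

    ∬_R (13) · |J| du dv = ∫_0^1 ∫_0^2 (78) dv du.

Inner (v): 156.
Outer (u): 156.

Therefore ∬_D (13) dx dy = 156.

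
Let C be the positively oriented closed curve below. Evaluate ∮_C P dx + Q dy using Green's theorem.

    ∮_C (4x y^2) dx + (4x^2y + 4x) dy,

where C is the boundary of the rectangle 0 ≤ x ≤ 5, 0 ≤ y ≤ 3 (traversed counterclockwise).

Green's theorem converts the closed line integral into a double integral over the enclosed region D:

    ∮_C P dx + Q dy = ∬_D (∂Q/∂x - ∂P/∂y) dA.

Here P = 4x y^2, Q = 4x^2y + 4x, so

    ∂Q/∂x = 8x y + 4,    ∂P/∂y = 8x y,
    ∂Q/∂x - ∂P/∂y = 4.

D is the region 0 ≤ x ≤ 5, 0 ≤ y ≤ 3. Evaluating the double integral:

    ∬_D (4) dA = ∫_0^{5} ∫_0^{3} (4) dy dx.

Inner (y from 0 to 3): 12.
Outer (x from 0 to 5): 60.

Therefore ∮_C P dx + Q dy = 60.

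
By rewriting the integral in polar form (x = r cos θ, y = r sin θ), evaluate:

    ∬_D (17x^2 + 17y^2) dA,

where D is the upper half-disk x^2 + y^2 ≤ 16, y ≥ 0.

The region D is 0 ≤ r ≤ 4, 0 ≤ θ ≤ π in polar coordinates, where x = r cos(θ), y = r sin(θ), and dA = r dr dθ.

Under the substitution, the integrand becomes 17r^2, so

    ∬_D (17x^2 + 17y^2) dA = ∫_{0}^{π} ∫_{0}^{4} (17r^2) · r dr dθ.

Inner integral (in r): ∫_{0}^{4} (17r^2) · r dr = 1088.

Outer integral (in θ): ∫_{0}^{π} (1088) dθ = 1088π.

Therefore ∬_D (17x^2 + 17y^2) dA = 1088π.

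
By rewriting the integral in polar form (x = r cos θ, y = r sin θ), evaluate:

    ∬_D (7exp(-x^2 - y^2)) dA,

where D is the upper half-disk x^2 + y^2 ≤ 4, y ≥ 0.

The region D is 0 ≤ r ≤ 2, 0 ≤ θ ≤ π in polar coordinates, where x = r cos(θ), y = r sin(θ), and dA = r dr dθ.

Under the substitution, the integrand becomes 7exp(-r^2), so

    ∬_D (7exp(-x^2 - y^2)) dA = ∫_{0}^{π} ∫_{0}^{2} (7exp(-r^2)) · r dr dθ.

Inner integral (in r): ∫_{0}^{2} (7exp(-r^2)) · r dr = 7/2 - 7exp(-4)/2.

Outer integral (in θ): ∫_{0}^{π} (7/2 - 7exp(-4)/2) dθ = -7π (1 - exp(4))exp(-4)/2.

Therefore ∬_D (7exp(-x^2 - y^2)) dA = -7π (1 - exp(4))exp(-4)/2.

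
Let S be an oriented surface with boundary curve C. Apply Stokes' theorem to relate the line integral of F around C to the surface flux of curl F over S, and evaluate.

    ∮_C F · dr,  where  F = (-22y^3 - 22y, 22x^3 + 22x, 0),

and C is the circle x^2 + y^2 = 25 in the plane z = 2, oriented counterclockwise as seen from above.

Let S be the flat disk x^2 + y^2 ≤ 25 in the plane z = 2, with upward unit normal n̂ = ẑ. By Stokes' theorem,

    ∮_C F · dr = ∬_S (∇ × F) · n̂ dS = ∬_D (curl F)_z dA,

where D is the disk x^2 + y^2 ≤ 25.

Compute the curl of F = (-22y^3 - 22y, 22x^3 + 22x, 0):
    (∇ × F)_x = ∂F_z/∂y - ∂F_y/∂z = 0,
    (∇ × F)_y = ∂F_x/∂z - ∂F_z/∂x = 0,
    (∇ × F)_z = ∂F_y/∂x - ∂F_x/∂y = 66x^2 + 66y^2 + 44.

On z = 2, (curl F)_z = 66x^2 + 66y^2 + 44.

Convert to polar (x = r cos θ, y = r sin θ, dA = r dr dθ); the integrand becomes 66r^2 + 44, so

    ∬_D (curl F)_z dA = ∫_0^{2π} ∫_0^{5} (66r^2 + 44) · r dr dθ.

Inner (r from 0 to 5): 21725/2.
Outer (θ from 0 to 2π): 21725π.

Therefore ∮_C F · dr = 21725π.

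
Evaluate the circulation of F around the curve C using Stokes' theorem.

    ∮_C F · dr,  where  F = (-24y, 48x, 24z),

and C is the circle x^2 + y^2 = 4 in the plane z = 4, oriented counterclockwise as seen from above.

Let S be the flat disk x^2 + y^2 ≤ 4 in the plane z = 4, with upward unit normal n̂ = ẑ. By Stokes' theorem,

    ∮_C F · dr = ∬_S (∇ × F) · n̂ dS = ∬_D (curl F)_z dA,

where D is the disk x^2 + y^2 ≤ 4.

Compute the curl of F = (-24y, 48x, 24z):
    (∇ × F)_x = ∂F_z/∂y - ∂F_y/∂z = 0,
    (∇ × F)_y = ∂F_x/∂z - ∂F_z/∂x = 0,
    (∇ × F)_z = ∂F_y/∂x - ∂F_x/∂y = 72.

On z = 4, (curl F)_z = 72.

Convert to polar (x = r cos θ, y = r sin θ, dA = r dr dθ); the integrand becomes 72, so

    ∬_D (curl F)_z dA = ∫_0^{2π} ∫_0^{2} (72) · r dr dθ.

Inner (r from 0 to 2): 144.
Outer (θ from 0 to 2π): 288π.

Therefore ∮_C F · dr = 288π.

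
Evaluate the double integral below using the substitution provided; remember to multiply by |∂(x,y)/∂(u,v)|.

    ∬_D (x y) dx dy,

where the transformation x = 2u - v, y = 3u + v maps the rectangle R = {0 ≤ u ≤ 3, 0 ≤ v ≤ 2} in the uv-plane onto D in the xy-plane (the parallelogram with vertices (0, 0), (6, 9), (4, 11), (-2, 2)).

Compute the Jacobian determinant of (x, y) with respect to (u, v):

    ∂(x,y)/∂(u,v) = | 2  -1 | = (2)(1) - (-1)(3) = 5.
                   | 3  1 |

Its absolute value is |J| = 5 (the area scaling factor).

Substituting x = 2u - v, y = 3u + v into the integrand,

    x y → 6u^2 - u v - v^2,

so the integral becomes

    ∬_R (6u^2 - u v - v^2) · |J| du dv = ∫_0^3 ∫_0^2 (30u^2 - 5u v - 5v^2) dv du.

Inner (v): 60u^2 - 10u - 40/3.
Outer (u): 455.

Therefore ∬_D (x y) dx dy = 455.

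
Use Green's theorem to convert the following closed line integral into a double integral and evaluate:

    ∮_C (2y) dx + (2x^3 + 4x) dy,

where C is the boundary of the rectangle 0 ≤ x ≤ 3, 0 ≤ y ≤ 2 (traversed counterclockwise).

Green's theorem converts the closed line integral into a double integral over the enclosed region D:

    ∮_C P dx + Q dy = ∬_D (∂Q/∂x - ∂P/∂y) dA.

Here P = 2y, Q = 2x^3 + 4x, so

    ∂Q/∂x = 6x^2 + 4,    ∂P/∂y = 2,
    ∂Q/∂x - ∂P/∂y = 6x^2 + 2.

D is the region 0 ≤ x ≤ 3, 0 ≤ y ≤ 2. Evaluating the double integral:

    ∬_D (6x^2 + 2) dA = ∫_0^{3} ∫_0^{2} (6x^2 + 2) dy dx.

Inner (y from 0 to 2): 12x^2 + 4.
Outer (x from 0 to 3): 120.

Therefore ∮_C P dx + Q dy = 120.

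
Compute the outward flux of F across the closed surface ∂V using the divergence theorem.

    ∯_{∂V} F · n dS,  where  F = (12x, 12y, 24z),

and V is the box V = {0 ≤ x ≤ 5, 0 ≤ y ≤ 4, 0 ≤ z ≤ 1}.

By the divergence theorem,

    ∯_{∂V} F · n dS = ∭_V (∇ · F) dV.

Compute the divergence:
    ∇ · F = ∂F_x/∂x + ∂F_y/∂y + ∂F_z/∂z = 12 + 12 + 24 = 48.

V is a rectangular box, so dV = dx dy dz with 0 ≤ x ≤ 5, 0 ≤ y ≤ 4, 0 ≤ z ≤ 1.

Integrate (48) over V as an iterated integral:

    ∭_V (∇·F) dV = ∫_0^{5} ∫_0^{4} ∫_0^{1} (48) dz dy dx.

Inner (z from 0 to 1): 48.
Middle (y from 0 to 4): 192.
Outer (x from 0 to 5): 960.

Therefore ∯_{∂V} F · n dS = 960.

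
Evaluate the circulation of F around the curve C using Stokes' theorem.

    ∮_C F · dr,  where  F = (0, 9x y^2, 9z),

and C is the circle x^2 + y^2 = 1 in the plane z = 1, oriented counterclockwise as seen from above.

Let S be the flat disk x^2 + y^2 ≤ 1 in the plane z = 1, with upward unit normal n̂ = ẑ. By Stokes' theorem,

    ∮_C F · dr = ∬_S (∇ × F) · n̂ dS = ∬_D (curl F)_z dA,

where D is the disk x^2 + y^2 ≤ 1.

Compute the curl of F = (0, 9x y^2, 9z):
    (∇ × F)_x = ∂F_z/∂y - ∂F_y/∂z = 0,
    (∇ × F)_y = ∂F_x/∂z - ∂F_z/∂x = 0,
    (∇ × F)_z = ∂F_y/∂x - ∂F_x/∂y = 9y^2.

On z = 1, (curl F)_z = 9y^2.

Convert to polar (x = r cos θ, y = r sin θ, dA = r dr dθ); the integrand becomes 9r^2sin(θ)^2, so

    ∬_D (curl F)_z dA = ∫_0^{2π} ∫_0^{1} (9r^2sin(θ)^2) · r dr dθ.

Inner (r from 0 to 1): 9sin(θ)^2/4.
Outer (θ from 0 to 2π): 9π/4.

Therefore ∮_C F · dr = 9π/4.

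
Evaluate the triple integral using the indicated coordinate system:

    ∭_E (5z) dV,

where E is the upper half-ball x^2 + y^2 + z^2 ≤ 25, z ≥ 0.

In spherical coordinates, x = ρ sin(φ) cos(θ), y = ρ sin(φ) sin(θ), z = ρ cos(φ), and dV = ρ^2 sin(φ) dρ dφ dθ.

The integrand becomes 5ρ cos(φ), so

    ∭_E (5z) dV = ∫_{0}^{2π} ∫_{0}^{π/2} ∫_{0}^{5} (5ρ cos(φ)) · ρ^2 sin(φ) dρ dφ dθ.

Inner (ρ): 3125sin(2φ)/8.
Middle (φ): 3125/8.
Outer (θ): 3125π/4.

Therefore the triple integral equals 3125π/4.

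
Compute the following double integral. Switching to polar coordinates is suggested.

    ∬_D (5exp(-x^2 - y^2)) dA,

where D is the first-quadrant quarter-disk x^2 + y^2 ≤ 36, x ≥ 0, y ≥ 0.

The region D is 0 ≤ r ≤ 6, 0 ≤ θ ≤ π/2 in polar coordinates, where x = r cos(θ), y = r sin(θ), and dA = r dr dθ.

Under the substitution, the integrand becomes 5exp(-r^2), so

    ∬_D (5exp(-x^2 - y^2)) dA = ∫_{0}^{π/2} ∫_{0}^{6} (5exp(-r^2)) · r dr dθ.

Inner integral (in r): ∫_{0}^{6} (5exp(-r^2)) · r dr = 5/2 - 5exp(-36)/2.

Outer integral (in θ): ∫_{0}^{π/2} (5/2 - 5exp(-36)/2) dθ = -5π (1 - exp(36))exp(-36)/4.

Therefore ∬_D (5exp(-x^2 - y^2)) dA = -5π (1 - exp(36))exp(-36)/4.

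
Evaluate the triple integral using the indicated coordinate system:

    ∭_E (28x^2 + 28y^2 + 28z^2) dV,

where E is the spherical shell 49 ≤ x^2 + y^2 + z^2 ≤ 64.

In spherical coordinates, x = ρ sin(φ) cos(θ), y = ρ sin(φ) sin(θ), z = ρ cos(φ), and dV = ρ^2 sin(φ) dρ dφ dθ.

The integrand becomes 28ρ^2, so

    ∭_E (28x^2 + 28y^2 + 28z^2) dV = ∫_{0}^{2π} ∫_{0}^{π} ∫_{7}^{8} (28ρ^2) · ρ^2 sin(φ) dρ dφ dθ.

Inner (ρ): 446908sin(φ)/5.
Middle (φ): 893816/5.
Outer (θ): 1787632π/5.

Therefore the triple integral equals 1787632π/5.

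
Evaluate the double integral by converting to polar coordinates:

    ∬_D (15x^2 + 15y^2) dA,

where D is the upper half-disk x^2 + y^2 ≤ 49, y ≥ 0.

The region D is 0 ≤ r ≤ 7, 0 ≤ θ ≤ π in polar coordinates, where x = r cos(θ), y = r sin(θ), and dA = r dr dθ.

Under the substitution, the integrand becomes 15r^2, so

    ∬_D (15x^2 + 15y^2) dA = ∫_{0}^{π} ∫_{0}^{7} (15r^2) · r dr dθ.

Inner integral (in r): ∫_{0}^{7} (15r^2) · r dr = 36015/4.

Outer integral (in θ): ∫_{0}^{π} (36015/4) dθ = 36015π/4.

Therefore ∬_D (15x^2 + 15y^2) dA = 36015π/4.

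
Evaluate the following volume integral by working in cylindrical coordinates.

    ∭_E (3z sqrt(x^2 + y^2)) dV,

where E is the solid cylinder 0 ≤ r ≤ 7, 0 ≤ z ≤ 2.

In cylindrical coordinates, x = r cos(θ), y = r sin(θ), z = z, and dV = r dr dθ dz.

The integrand becomes 3r z, so

    ∭_E (3z sqrt(x^2 + y^2)) dV = ∫_{0}^{2π} ∫_{0}^{7} ∫_{0}^{2} (3r z) · r dz dr dθ.

Inner (z): 6r^2.
Middle (r from 0 to 7): 686.
Outer (θ): 1372π.

Therefore the triple integral equals 1372π.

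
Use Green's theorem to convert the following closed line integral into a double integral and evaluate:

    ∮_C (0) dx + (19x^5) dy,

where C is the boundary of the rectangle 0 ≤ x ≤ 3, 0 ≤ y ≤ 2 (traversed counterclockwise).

Green's theorem converts the closed line integral into a double integral over the enclosed region D:

    ∮_C P dx + Q dy = ∬_D (∂Q/∂x - ∂P/∂y) dA.

Here P = 0, Q = 19x^5, so

    ∂Q/∂x = 95x^4,    ∂P/∂y = 0,
    ∂Q/∂x - ∂P/∂y = 95x^4.

D is the region 0 ≤ x ≤ 3, 0 ≤ y ≤ 2. Evaluating the double integral:

    ∬_D (95x^4) dA = ∫_0^{3} ∫_0^{2} (95x^4) dy dx.

Inner (y from 0 to 2): 190x^4.
Outer (x from 0 to 3): 9234.

Therefore ∮_C P dx + Q dy = 9234.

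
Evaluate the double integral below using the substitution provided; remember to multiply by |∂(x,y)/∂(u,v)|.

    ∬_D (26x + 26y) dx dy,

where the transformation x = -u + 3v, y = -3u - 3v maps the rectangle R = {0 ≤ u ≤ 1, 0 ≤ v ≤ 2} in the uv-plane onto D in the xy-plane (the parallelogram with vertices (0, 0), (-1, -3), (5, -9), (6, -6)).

Compute the Jacobian determinant of (x, y) with respect to (u, v):

    ∂(x,y)/∂(u,v) = | -1  3 | = (-1)(-3) - (3)(-3) = 12.
                   | -3  -3 |

Its absolute value is |J| = 12 (the area scaling factor).

Substituting x = -u + 3v, y = -3u - 3v into the integrand,

    26x + 26y → -104u,

so the integral becomes

    ∬_R (-104u) · |J| du dv = ∫_0^1 ∫_0^2 (-1248u) dv du.

Inner (v): -2496u.
Outer (u): -1248.

Therefore ∬_D (26x + 26y) dx dy = -1248.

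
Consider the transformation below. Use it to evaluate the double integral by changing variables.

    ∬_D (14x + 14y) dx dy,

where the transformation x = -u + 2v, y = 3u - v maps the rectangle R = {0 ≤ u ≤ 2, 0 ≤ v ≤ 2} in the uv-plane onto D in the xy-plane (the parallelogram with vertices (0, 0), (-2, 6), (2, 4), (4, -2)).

Compute the Jacobian determinant of (x, y) with respect to (u, v):

    ∂(x,y)/∂(u,v) = | -1  2 | = (-1)(-1) - (2)(3) = -5.
                   | 3  -1 |

Its absolute value is |J| = 5 (the area scaling factor).

Substituting x = -u + 2v, y = 3u - v into the integrand,

    14x + 14y → 28u + 14v,

so the integral becomes

    ∬_R (28u + 14v) · |J| du dv = ∫_0^2 ∫_0^2 (140u + 70v) dv du.

Inner (v): 280u + 140.
Outer (u): 840.

Therefore ∬_D (14x + 14y) dx dy = 840.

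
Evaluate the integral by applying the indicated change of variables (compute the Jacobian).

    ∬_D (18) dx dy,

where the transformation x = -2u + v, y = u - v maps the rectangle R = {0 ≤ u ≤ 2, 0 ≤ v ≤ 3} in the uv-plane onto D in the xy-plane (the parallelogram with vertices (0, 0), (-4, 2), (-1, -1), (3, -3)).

Compute the Jacobian determinant of (x, y) with respect to (u, v):

    ∂(x,y)/∂(u,v) = | -2  1 | = (-2)(-1) - (1)(1) = 1.
                   | 1  -1 |

Its absolute value is |J| = 1 (the area scaling factor).

Substituting x = -2u + v, y = u - v into the integrand,

    18 → 18,

so the integral becomes

    ∬_R (18) · |J| du dv = ∫_0^2 ∫_0^3 (18) dv du.

Inner (v): 54.
Outer (u): 108.

Therefore ∬_D (18) dx dy = 108.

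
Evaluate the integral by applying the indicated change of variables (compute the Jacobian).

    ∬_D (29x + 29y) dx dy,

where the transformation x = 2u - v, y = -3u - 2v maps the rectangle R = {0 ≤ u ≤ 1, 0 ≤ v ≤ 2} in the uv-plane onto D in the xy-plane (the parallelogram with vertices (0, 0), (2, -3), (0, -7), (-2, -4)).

Compute the Jacobian determinant of (x, y) with respect to (u, v):

    ∂(x,y)/∂(u,v) = | 2  -1 | = (2)(-2) - (-1)(-3) = -7.
                   | -3  -2 |

Its absolute value is |J| = 7 (the area scaling factor).

Substituting x = 2u - v, y = -3u - 2v into the integrand,

    29x + 29y → -29u - 87v,

so the integral becomes

    ∬_R (-29u - 87v) · |J| du dv = ∫_0^1 ∫_0^2 (-203u - 609v) dv du.

Inner (v): -406u - 1218.
Outer (u): -1421.

Therefore ∬_D (29x + 29y) dx dy = -1421.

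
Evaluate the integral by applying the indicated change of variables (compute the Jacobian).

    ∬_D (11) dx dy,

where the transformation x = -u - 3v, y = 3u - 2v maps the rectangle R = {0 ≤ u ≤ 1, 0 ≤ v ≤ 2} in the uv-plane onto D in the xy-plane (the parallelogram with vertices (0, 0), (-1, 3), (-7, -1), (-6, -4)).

Compute the Jacobian determinant of (x, y) with respect to (u, v):

    ∂(x,y)/∂(u,v) = | -1  -3 | = (-1)(-2) - (-3)(3) = 11.
                   | 3  -2 |

Its absolute value is |J| = 11 (the area scaling factor).

Substituting x = -u - 3v, y = 3u - 2v into the integrand,

    11 → 11,

so the integral becomes

    ∬_R (11) · |J| du dv = ∫_0^1 ∫_0^2 (121) dv du.

Inner (v): 242.
Outer (u): 242.

Therefore ∬_D (11) dx dy = 242.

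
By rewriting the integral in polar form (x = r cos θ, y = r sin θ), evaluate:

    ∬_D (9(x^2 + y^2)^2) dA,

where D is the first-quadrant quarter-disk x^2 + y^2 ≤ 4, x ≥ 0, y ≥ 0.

The region D is 0 ≤ r ≤ 2, 0 ≤ θ ≤ π/2 in polar coordinates, where x = r cos(θ), y = r sin(θ), and dA = r dr dθ.

Under the substitution, the integrand becomes 9r^4, so

    ∬_D (9(x^2 + y^2)^2) dA = ∫_{0}^{π/2} ∫_{0}^{2} (9r^4) · r dr dθ.

Inner integral (in r): ∫_{0}^{2} (9r^4) · r dr = 96.

Outer integral (in θ): ∫_{0}^{π/2} (96) dθ = 48π.

Therefore ∬_D (9(x^2 + y^2)^2) dA = 48π.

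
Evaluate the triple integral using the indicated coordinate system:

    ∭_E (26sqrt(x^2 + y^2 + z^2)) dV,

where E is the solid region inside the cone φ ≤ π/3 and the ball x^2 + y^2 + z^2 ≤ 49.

In spherical coordinates, x = ρ sin(φ) cos(θ), y = ρ sin(φ) sin(θ), z = ρ cos(φ), and dV = ρ^2 sin(φ) dρ dφ dθ.

The integrand becomes 26ρ, so

    ∭_E (26sqrt(x^2 + y^2 + z^2)) dV = ∫_{0}^{2π} ∫_{0}^{π/3} ∫_{0}^{7} (26ρ) · ρ^2 sin(φ) dρ dφ dθ.

Inner (ρ): 31213sin(φ)/2.
Middle (φ): 31213/4.
Outer (θ): 31213π/2.

Therefore the triple integral equals 31213π/2.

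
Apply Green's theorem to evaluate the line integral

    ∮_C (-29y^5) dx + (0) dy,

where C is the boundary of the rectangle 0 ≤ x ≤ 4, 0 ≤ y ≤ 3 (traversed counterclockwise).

Green's theorem converts the closed line integral into a double integral over the enclosed region D:

    ∮_C P dx + Q dy = ∬_D (∂Q/∂x - ∂P/∂y) dA.

Here P = -29y^5, Q = 0, so

    ∂Q/∂x = 0,    ∂P/∂y = -145y^4,
    ∂Q/∂x - ∂P/∂y = 145y^4.

D is the region 0 ≤ x ≤ 4, 0 ≤ y ≤ 3. Evaluating the double integral:

    ∬_D (145y^4) dA = ∫_0^{4} ∫_0^{3} (145y^4) dy dx.

Inner (y from 0 to 3): 7047.
Outer (x from 0 to 4): 28188.

Therefore ∮_C P dx + Q dy = 28188.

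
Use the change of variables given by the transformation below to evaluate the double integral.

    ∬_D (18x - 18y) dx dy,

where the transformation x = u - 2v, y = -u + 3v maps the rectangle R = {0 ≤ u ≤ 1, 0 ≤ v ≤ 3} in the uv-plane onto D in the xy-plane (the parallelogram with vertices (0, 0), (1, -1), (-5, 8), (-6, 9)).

Compute the Jacobian determinant of (x, y) with respect to (u, v):

    ∂(x,y)/∂(u,v) = | 1  -2 | = (1)(3) - (-2)(-1) = 1.
                   | -1  3 |

Its absolute value is |J| = 1 (the area scaling factor).

Substituting x = u - 2v, y = -u + 3v into the integrand,

    18x - 18y → 36u - 90v,

so the integral becomes

    ∬_R (36u - 90v) · |J| du dv = ∫_0^1 ∫_0^3 (36u - 90v) dv du.

Inner (v): 108u - 405.
Outer (u): -351.

Therefore ∬_D (18x - 18y) dx dy = -351.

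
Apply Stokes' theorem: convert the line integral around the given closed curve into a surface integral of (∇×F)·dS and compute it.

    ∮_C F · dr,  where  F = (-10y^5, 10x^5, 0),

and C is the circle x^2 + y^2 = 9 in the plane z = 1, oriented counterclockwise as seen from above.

Let S be the flat disk x^2 + y^2 ≤ 9 in the plane z = 1, with upward unit normal n̂ = ẑ. By Stokes' theorem,

    ∮_C F · dr = ∬_S (∇ × F) · n̂ dS = ∬_D (curl F)_z dA,

where D is the disk x^2 + y^2 ≤ 9.

Compute the curl of F = (-10y^5, 10x^5, 0):
    (∇ × F)_x = ∂F_z/∂y - ∂F_y/∂z = 0,
    (∇ × F)_y = ∂F_x/∂z - ∂F_z/∂x = 0,
    (∇ × F)_z = ∂F_y/∂x - ∂F_x/∂y = 50x^4 + 50y^4.

On z = 1, (curl F)_z = 50x^4 + 50y^4.

Convert to polar (x = r cos θ, y = r sin θ, dA = r dr dθ); the integrand becomes 50r^4(sin(θ)^4 + cos(θ)^4), so

    ∬_D (curl F)_z dA = ∫_0^{2π} ∫_0^{3} (50r^4(sin(θ)^4 + cos(θ)^4)) · r dr dθ.

Inner (r from 0 to 3): 6075sin(θ)^4 + 6075cos(θ)^4.
Outer (θ from 0 to 2π): 18225π/2.

Therefore ∮_C F · dr = 18225π/2.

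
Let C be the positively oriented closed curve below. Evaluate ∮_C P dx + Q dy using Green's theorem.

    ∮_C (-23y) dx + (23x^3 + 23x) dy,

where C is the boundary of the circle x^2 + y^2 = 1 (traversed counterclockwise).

Green's theorem converts the closed line integral into a double integral over the enclosed region D:

    ∮_C P dx + Q dy = ∬_D (∂Q/∂x - ∂P/∂y) dA.

Here P = -23y, Q = 23x^3 + 23x, so

    ∂Q/∂x = 69x^2 + 23,    ∂P/∂y = -23,
    ∂Q/∂x - ∂P/∂y = 69x^2 + 46.

D is the region x^2 + y^2 ≤ 1. Evaluating the double integral:

In polar coordinates (x = r cos θ, y = r sin θ, dA = r dr dθ) the integrand becomes 69r^2cos(θ)^2 + 46, so

    ∬_D (69x^2 + 46) dA = ∫_0^{2π} ∫_0^{1} (69r^2cos(θ)^2 + 46) · r dr dθ.

Inner (r from 0 to 1): 69cos(θ)^2/4 + 23.
Outer (θ from 0 to 2π): 253π/4.

Therefore ∮_C P dx + Q dy = 253π/4.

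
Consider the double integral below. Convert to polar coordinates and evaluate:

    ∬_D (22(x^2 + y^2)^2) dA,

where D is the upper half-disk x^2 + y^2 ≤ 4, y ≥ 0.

The region D is 0 ≤ r ≤ 2, 0 ≤ θ ≤ π in polar coordinates, where x = r cos(θ), y = r sin(θ), and dA = r dr dθ.

Under the substitution, the integrand becomes 22r^4, so

    ∬_D (22(x^2 + y^2)^2) dA = ∫_{0}^{π} ∫_{0}^{2} (22r^4) · r dr dθ.

Inner integral (in r): ∫_{0}^{2} (22r^4) · r dr = 704/3.

Outer integral (in θ): ∫_{0}^{π} (704/3) dθ = 704π/3.

Therefore ∬_D (22(x^2 + y^2)^2) dA = 704π/3.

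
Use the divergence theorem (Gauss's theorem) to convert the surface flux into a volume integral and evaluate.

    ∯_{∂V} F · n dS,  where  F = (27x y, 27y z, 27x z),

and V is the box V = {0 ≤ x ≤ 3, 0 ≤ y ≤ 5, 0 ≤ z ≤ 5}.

By the divergence theorem,

    ∯_{∂V} F · n dS = ∭_V (∇ · F) dV.

Compute the divergence:
    ∇ · F = ∂F_x/∂x + ∂F_y/∂y + ∂F_z/∂z = 27y + 27z + 27x = 27x + 27y + 27z.

V is a rectangular box, so dV = dx dy dz with 0 ≤ x ≤ 3, 0 ≤ y ≤ 5, 0 ≤ z ≤ 5.

Integrate (27x + 27y + 27z) over V as an iterated integral:

    ∭_V (∇·F) dV = ∫_0^{3} ∫_0^{5} ∫_0^{5} (27x + 27y + 27z) dz dy dx.

Inner (z from 0 to 5): 135x + 135y + 675/2.
Middle (y from 0 to 5): 675x + 3375.
Outer (x from 0 to 3): 26325/2.

Therefore ∯_{∂V} F · n dS = 26325/2.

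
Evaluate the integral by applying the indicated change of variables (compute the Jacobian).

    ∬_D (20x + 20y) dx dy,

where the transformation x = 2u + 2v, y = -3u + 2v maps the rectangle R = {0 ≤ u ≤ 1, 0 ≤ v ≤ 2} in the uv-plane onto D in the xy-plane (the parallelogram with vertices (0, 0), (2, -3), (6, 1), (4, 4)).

Compute the Jacobian determinant of (x, y) with respect to (u, v):

    ∂(x,y)/∂(u,v) = | 2  2 | = (2)(2) - (2)(-3) = 10.
                   | -3  2 |

Its absolute value is |J| = 10 (the area scaling factor).

Substituting x = 2u + 2v, y = -3u + 2v into the integrand,

    20x + 20y → -20u + 80v,

so the integral becomes

    ∬_R (-20u + 80v) · |J| du dv = ∫_0^1 ∫_0^2 (-200u + 800v) dv du.

Inner (v): 1600 - 400u.
Outer (u): 1400.

Therefore ∬_D (20x + 20y) dx dy = 1400.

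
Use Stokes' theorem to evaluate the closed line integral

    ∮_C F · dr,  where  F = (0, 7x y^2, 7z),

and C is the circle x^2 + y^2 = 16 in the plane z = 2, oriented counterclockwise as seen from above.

Let S be the flat disk x^2 + y^2 ≤ 16 in the plane z = 2, with upward unit normal n̂ = ẑ. By Stokes' theorem,

    ∮_C F · dr = ∬_S (∇ × F) · n̂ dS = ∬_D (curl F)_z dA,

where D is the disk x^2 + y^2 ≤ 16.

Compute the curl of F = (0, 7x y^2, 7z):
    (∇ × F)_x = ∂F_z/∂y - ∂F_y/∂z = 0,
    (∇ × F)_y = ∂F_x/∂z - ∂F_z/∂x = 0,
    (∇ × F)_z = ∂F_y/∂x - ∂F_x/∂y = 7y^2.

On z = 2, (curl F)_z = 7y^2.

Convert to polar (x = r cos θ, y = r sin θ, dA = r dr dθ); the integrand becomes 7r^2sin(θ)^2, so

    ∬_D (curl F)_z dA = ∫_0^{2π} ∫_0^{4} (7r^2sin(θ)^2) · r dr dθ.

Inner (r from 0 to 4): 448sin(θ)^2.
Outer (θ from 0 to 2π): 448π.

Therefore ∮_C F · dr = 448π.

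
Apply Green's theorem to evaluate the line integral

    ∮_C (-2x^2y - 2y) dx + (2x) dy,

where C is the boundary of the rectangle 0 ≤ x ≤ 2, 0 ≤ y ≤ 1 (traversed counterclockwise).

Green's theorem converts the closed line integral into a double integral over the enclosed region D:

    ∮_C P dx + Q dy = ∬_D (∂Q/∂x - ∂P/∂y) dA.

Here P = -2x^2y - 2y, Q = 2x, so

    ∂Q/∂x = 2,    ∂P/∂y = -2x^2 - 2,
    ∂Q/∂x - ∂P/∂y = 2x^2 + 4.

D is the region 0 ≤ x ≤ 2, 0 ≤ y ≤ 1. Evaluating the double integral:

    ∬_D (2x^2 + 4) dA = ∫_0^{2} ∫_0^{1} (2x^2 + 4) dy dx.

Inner (y from 0 to 1): 2x^2 + 4.
Outer (x from 0 to 2): 40/3.

Therefore ∮_C P dx + Q dy = 40/3.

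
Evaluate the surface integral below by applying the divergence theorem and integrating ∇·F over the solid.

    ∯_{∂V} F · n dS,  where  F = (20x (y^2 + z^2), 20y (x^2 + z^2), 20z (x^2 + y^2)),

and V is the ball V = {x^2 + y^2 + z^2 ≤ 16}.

By the divergence theorem,

    ∯_{∂V} F · n dS = ∭_V (∇ · F) dV.

Compute the divergence:
    ∇ · F = ∂F_x/∂x + ∂F_y/∂y + ∂F_z/∂z = 20y^2 + 20z^2 + 20x^2 + 20z^2 + 20x^2 + 20y^2 = 40x^2 + 40y^2 + 40z^2.

In spherical coordinates, x = ρ sin(φ) cos(θ), y = ρ sin(φ) sin(θ), z = ρ cos(φ), dV = ρ^2 sin(φ) dρ dφ dθ, with 0 ≤ ρ ≤ 4, 0 ≤ φ ≤ π, 0 ≤ θ ≤ 2π.

The integrand, after substitution and multiplying by the volume element, becomes (40ρ^2) · ρ^2 sin(φ), so

    ∭_V (∇·F) dV = ∫_0^{2π} ∫_0^{π} ∫_0^{4} (40ρ^2) · ρ^2 sin(φ) dρ dφ dθ.

Inner (ρ from 0 to 4): 8192sin(φ).
Middle (φ from 0 to π): 16384.
Outer (θ from 0 to 2π): 32768π.

Therefore ∯_{∂V} F · n dS = 32768π.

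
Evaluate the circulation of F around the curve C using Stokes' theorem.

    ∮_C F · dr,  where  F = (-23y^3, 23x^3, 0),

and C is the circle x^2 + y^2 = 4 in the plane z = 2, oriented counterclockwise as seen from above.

Let S be the flat disk x^2 + y^2 ≤ 4 in the plane z = 2, with upward unit normal n̂ = ẑ. By Stokes' theorem,

    ∮_C F · dr = ∬_S (∇ × F) · n̂ dS = ∬_D (curl F)_z dA,

where D is the disk x^2 + y^2 ≤ 4.

Compute the curl of F = (-23y^3, 23x^3, 0):
    (∇ × F)_x = ∂F_z/∂y - ∂F_y/∂z = 0,
    (∇ × F)_y = ∂F_x/∂z - ∂F_z/∂x = 0,
    (∇ × F)_z = ∂F_y/∂x - ∂F_x/∂y = 69x^2 + 69y^2.

On z = 2, (curl F)_z = 69x^2 + 69y^2.

Convert to polar (x = r cos θ, y = r sin θ, dA = r dr dθ); the integrand becomes 69r^2, so

    ∬_D (curl F)_z dA = ∫_0^{2π} ∫_0^{2} (69r^2) · r dr dθ.

Inner (r from 0 to 2): 276.
Outer (θ from 0 to 2π): 552π.

Therefore ∮_C F · dr = 552π.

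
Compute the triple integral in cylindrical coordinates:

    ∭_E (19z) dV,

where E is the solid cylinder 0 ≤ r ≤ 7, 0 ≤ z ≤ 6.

In cylindrical coordinates, x = r cos(θ), y = r sin(θ), z = z, and dV = r dr dθ dz.

The integrand becomes 19z, so

    ∭_E (19z) dV = ∫_{0}^{2π} ∫_{0}^{7} ∫_{0}^{6} (19z) · r dz dr dθ.

Inner (z): 342r.
Middle (r from 0 to 7): 8379.
Outer (θ): 16758π.

Therefore the triple integral equals 16758π.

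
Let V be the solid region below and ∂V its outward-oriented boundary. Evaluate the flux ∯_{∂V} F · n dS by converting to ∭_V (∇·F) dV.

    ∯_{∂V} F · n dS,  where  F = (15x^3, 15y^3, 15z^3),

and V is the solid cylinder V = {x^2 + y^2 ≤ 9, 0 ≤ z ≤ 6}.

By the divergence theorem,

    ∯_{∂V} F · n dS = ∭_V (∇ · F) dV.

Compute the divergence:
    ∇ · F = ∂F_x/∂x + ∂F_y/∂y + ∂F_z/∂z = 45x^2 + 45y^2 + 45z^2.

In cylindrical coordinates, x = r cos(θ), y = r sin(θ), z = z, dV = r dr dθ dz, with 0 ≤ r ≤ 3, 0 ≤ θ ≤ 2π, 0 ≤ z ≤ 6.

The integrand, after substitution and multiplying by the volume element, becomes (45r^2 + 45z^2) · r, so

    ∭_V (∇·F) dV = ∫_0^{2π} ∫_0^{3} ∫_0^{6} (45r^2 + 45z^2) · r dz dr dθ.

Inner (z from 0 to 6): 270r (r^2 + 12).
Middle (r from 0 to 3): 40095/2.
Outer (θ from 0 to 2π): 40095π.

Therefore ∯_{∂V} F · n dS = 40095π.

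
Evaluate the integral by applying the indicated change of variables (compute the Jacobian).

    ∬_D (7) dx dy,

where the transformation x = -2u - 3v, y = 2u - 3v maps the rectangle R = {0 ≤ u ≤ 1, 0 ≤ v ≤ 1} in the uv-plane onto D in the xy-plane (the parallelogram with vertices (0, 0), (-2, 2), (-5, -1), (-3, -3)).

Compute the Jacobian determinant of (x, y) with respect to (u, v):

    ∂(x,y)/∂(u,v) = | -2  -3 | = (-2)(-3) - (-3)(2) = 12.
                   | 2  -3 |

Its absolute value is |J| = 12 (the area scaling factor).

Substituting x = -2u - 3v, y = 2u - 3v into the integrand,

    7 → 7,

so the integral becomes

    ∬_R (7) · |J| du dv = ∫_0^1 ∫_0^1 (84) dv du.

Inner (v): 84.
Outer (u): 84.

Therefore ∬_D (7) dx dy = 84.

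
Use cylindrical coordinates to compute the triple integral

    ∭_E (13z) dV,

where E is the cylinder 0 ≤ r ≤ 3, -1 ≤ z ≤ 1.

In cylindrical coordinates, x = r cos(θ), y = r sin(θ), z = z, and dV = r dr dθ dz.

The integrand becomes 13z, so

    ∭_E (13z) dV = ∫_{0}^{2π} ∫_{0}^{3} ∫_{-1}^{1} (13z) · r dz dr dθ.

Inner (z): 0.
Middle (r from 0 to 3): 0.
Outer (θ): 0.

Therefore the triple integral equals 0.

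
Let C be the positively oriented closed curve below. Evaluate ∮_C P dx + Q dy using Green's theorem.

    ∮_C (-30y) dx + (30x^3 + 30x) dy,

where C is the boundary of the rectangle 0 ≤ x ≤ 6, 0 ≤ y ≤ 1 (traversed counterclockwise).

Green's theorem converts the closed line integral into a double integral over the enclosed region D:

    ∮_C P dx + Q dy = ∬_D (∂Q/∂x - ∂P/∂y) dA.

Here P = -30y, Q = 30x^3 + 30x, so

    ∂Q/∂x = 90x^2 + 30,    ∂P/∂y = -30,
    ∂Q/∂x - ∂P/∂y = 90x^2 + 60.

D is the region 0 ≤ x ≤ 6, 0 ≤ y ≤ 1. Evaluating the double integral:

    ∬_D (90x^2 + 60) dA = ∫_0^{6} ∫_0^{1} (90x^2 + 60) dy dx.

Inner (y from 0 to 1): 90x^2 + 60.
Outer (x from 0 to 6): 6840.

Therefore ∮_C P dx + Q dy = 6840.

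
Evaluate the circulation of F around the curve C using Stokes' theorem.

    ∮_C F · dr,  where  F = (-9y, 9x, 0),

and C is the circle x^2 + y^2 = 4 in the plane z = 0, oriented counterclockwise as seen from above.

Let S be the flat disk x^2 + y^2 ≤ 4 in the plane z = 0, with upward unit normal n̂ = ẑ. By Stokes' theorem,

    ∮_C F · dr = ∬_S (∇ × F) · n̂ dS = ∬_D (curl F)_z dA,

where D is the disk x^2 + y^2 ≤ 4.

Compute the curl of F = (-9y, 9x, 0):
    (∇ × F)_x = ∂F_z/∂y - ∂F_y/∂z = 0,
    (∇ × F)_y = ∂F_x/∂z - ∂F_z/∂x = 0,
    (∇ × F)_z = ∂F_y/∂x - ∂F_x/∂y = 18.

On z = 0, (curl F)_z = 18.

Convert to polar (x = r cos θ, y = r sin θ, dA = r dr dθ); the integrand becomes 18, so

    ∬_D (curl F)_z dA = ∫_0^{2π} ∫_0^{2} (18) · r dr dθ.

Inner (r from 0 to 2): 36.
Outer (θ from 0 to 2π): 72π.

Therefore ∮_C F · dr = 72π.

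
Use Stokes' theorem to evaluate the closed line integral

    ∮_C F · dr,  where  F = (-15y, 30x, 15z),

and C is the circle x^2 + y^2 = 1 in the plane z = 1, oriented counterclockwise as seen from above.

Let S be the flat disk x^2 + y^2 ≤ 1 in the plane z = 1, with upward unit normal n̂ = ẑ. By Stokes' theorem,

    ∮_C F · dr = ∬_S (∇ × F) · n̂ dS = ∬_D (curl F)_z dA,

where D is the disk x^2 + y^2 ≤ 1.

Compute the curl of F = (-15y, 30x, 15z):
    (∇ × F)_x = ∂F_z/∂y - ∂F_y/∂z = 0,
    (∇ × F)_y = ∂F_x/∂z - ∂F_z/∂x = 0,
    (∇ × F)_z = ∂F_y/∂x - ∂F_x/∂y = 45.

On z = 1, (curl F)_z = 45.

Convert to polar (x = r cos θ, y = r sin θ, dA = r dr dθ); the integrand becomes 45, so

    ∬_D (curl F)_z dA = ∫_0^{2π} ∫_0^{1} (45) · r dr dθ.

Inner (r from 0 to 1): 45/2.
Outer (θ from 0 to 2π): 45π.

Therefore ∮_C F · dr = 45π.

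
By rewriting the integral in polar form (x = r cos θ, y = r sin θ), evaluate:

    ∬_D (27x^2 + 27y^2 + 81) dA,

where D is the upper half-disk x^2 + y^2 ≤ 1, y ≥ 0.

The region D is 0 ≤ r ≤ 1, 0 ≤ θ ≤ π in polar coordinates, where x = r cos(θ), y = r sin(θ), and dA = r dr dθ.

Under the substitution, the integrand becomes 27r^2 + 81, so

    ∬_D (27x^2 + 27y^2 + 81) dA = ∫_{0}^{π} ∫_{0}^{1} (27r^2 + 81) · r dr dθ.

Inner integral (in r): ∫_{0}^{1} (27r^2 + 81) · r dr = 189/4.

Outer integral (in θ): ∫_{0}^{π} (189/4) dθ = 189π/4.

Therefore ∬_D (27x^2 + 27y^2 + 81) dA = 189π/4.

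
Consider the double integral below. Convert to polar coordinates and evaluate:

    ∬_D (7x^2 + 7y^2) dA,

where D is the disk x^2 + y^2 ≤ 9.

The region D is 0 ≤ r ≤ 3, 0 ≤ θ ≤ 2π in polar coordinates, where x = r cos(θ), y = r sin(θ), and dA = r dr dθ.

Under the substitution, the integrand becomes 7r^2, so

    ∬_D (7x^2 + 7y^2) dA = ∫_{0}^{2π} ∫_{0}^{3} (7r^2) · r dr dθ.

Inner integral (in r): ∫_{0}^{3} (7r^2) · r dr = 567/4.

Outer integral (in θ): ∫_{0}^{2π} (567/4) dθ = 567π/2.

Therefore ∬_D (7x^2 + 7y^2) dA = 567π/2.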